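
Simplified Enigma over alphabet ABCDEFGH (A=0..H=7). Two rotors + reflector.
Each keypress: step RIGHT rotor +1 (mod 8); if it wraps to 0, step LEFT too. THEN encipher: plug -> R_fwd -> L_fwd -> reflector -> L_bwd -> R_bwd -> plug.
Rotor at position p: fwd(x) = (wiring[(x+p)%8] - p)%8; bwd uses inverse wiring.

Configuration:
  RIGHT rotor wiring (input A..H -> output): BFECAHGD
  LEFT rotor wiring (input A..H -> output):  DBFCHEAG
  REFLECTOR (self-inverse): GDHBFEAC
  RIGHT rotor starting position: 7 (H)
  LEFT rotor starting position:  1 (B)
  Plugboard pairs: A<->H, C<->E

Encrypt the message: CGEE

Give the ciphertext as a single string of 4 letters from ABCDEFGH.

Char 1 ('C'): step: R->0, L->2 (L advanced); C->plug->E->R->A->L->D->refl->B->L'->G->R'->G->plug->G
Char 2 ('G'): step: R->1, L=2; G->plug->G->R->C->L->F->refl->E->L'->F->R'->F->plug->F
Char 3 ('E'): step: R->2, L=2; E->plug->C->R->G->L->B->refl->D->L'->A->R'->B->plug->B
Char 4 ('E'): step: R->3, L=2; E->plug->C->R->E->L->G->refl->A->L'->B->R'->H->plug->A

Answer: GFBA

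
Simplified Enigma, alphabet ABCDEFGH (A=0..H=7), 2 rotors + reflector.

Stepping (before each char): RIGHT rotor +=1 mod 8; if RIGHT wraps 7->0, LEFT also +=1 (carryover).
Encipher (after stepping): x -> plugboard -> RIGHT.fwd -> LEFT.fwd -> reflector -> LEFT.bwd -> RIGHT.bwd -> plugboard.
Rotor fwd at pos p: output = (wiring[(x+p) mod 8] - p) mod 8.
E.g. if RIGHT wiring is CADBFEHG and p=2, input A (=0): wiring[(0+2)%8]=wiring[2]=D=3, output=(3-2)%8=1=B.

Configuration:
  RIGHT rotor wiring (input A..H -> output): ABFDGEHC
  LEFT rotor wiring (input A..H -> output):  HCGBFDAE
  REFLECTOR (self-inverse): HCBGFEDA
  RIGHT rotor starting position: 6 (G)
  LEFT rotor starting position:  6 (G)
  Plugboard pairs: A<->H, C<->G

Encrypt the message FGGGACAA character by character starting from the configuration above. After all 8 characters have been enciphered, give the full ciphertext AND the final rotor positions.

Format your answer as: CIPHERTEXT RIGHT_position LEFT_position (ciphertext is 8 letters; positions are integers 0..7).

Char 1 ('F'): step: R->7, L=6; F->plug->F->R->H->L->F->refl->E->L'->D->R'->A->plug->H
Char 2 ('G'): step: R->0, L->7 (L advanced); G->plug->C->R->F->L->G->refl->D->L'->C->R'->H->plug->A
Char 3 ('G'): step: R->1, L=7; G->plug->C->R->C->L->D->refl->G->L'->F->R'->D->plug->D
Char 4 ('G'): step: R->2, L=7; G->plug->C->R->E->L->C->refl->B->L'->H->R'->H->plug->A
Char 5 ('A'): step: R->3, L=7; A->plug->H->R->C->L->D->refl->G->L'->F->R'->F->plug->F
Char 6 ('C'): step: R->4, L=7; C->plug->G->R->B->L->A->refl->H->L'->D->R'->C->plug->G
Char 7 ('A'): step: R->5, L=7; A->plug->H->R->B->L->A->refl->H->L'->D->R'->D->plug->D
Char 8 ('A'): step: R->6, L=7; A->plug->H->R->G->L->E->refl->F->L'->A->R'->G->plug->C
Final: ciphertext=HADAFGDC, RIGHT=6, LEFT=7

Answer: HADAFGDC 6 7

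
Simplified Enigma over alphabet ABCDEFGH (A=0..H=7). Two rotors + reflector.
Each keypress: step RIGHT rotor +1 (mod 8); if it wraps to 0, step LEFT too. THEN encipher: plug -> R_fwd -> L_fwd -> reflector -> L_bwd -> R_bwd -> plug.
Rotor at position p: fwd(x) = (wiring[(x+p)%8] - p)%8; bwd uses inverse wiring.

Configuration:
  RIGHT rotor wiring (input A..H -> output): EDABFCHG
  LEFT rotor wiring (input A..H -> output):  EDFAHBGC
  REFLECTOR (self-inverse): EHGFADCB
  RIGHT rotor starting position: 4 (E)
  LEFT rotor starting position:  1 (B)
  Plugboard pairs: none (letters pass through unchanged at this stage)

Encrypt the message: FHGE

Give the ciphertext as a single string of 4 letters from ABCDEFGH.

Char 1 ('F'): step: R->5, L=1; F->plug->F->R->D->L->G->refl->C->L'->A->R'->H->plug->H
Char 2 ('H'): step: R->6, L=1; H->plug->H->R->E->L->A->refl->E->L'->B->R'->A->plug->A
Char 3 ('G'): step: R->7, L=1; G->plug->G->R->D->L->G->refl->C->L'->A->R'->H->plug->H
Char 4 ('E'): step: R->0, L->2 (L advanced); E->plug->E->R->F->L->A->refl->E->L'->E->R'->A->plug->A

Answer: HAHA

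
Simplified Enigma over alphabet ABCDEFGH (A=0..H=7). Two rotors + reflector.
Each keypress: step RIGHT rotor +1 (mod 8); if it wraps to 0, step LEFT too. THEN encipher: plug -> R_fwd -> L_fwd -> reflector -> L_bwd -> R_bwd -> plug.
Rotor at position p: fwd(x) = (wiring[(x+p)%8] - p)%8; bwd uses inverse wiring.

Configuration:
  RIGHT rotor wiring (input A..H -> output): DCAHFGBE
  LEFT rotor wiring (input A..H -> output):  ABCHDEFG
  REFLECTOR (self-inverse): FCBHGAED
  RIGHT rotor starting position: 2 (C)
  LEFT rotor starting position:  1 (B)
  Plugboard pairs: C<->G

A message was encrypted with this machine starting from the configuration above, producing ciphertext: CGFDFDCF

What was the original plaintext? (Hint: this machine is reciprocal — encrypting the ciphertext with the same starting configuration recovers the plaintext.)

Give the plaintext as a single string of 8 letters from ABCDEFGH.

Char 1 ('C'): step: R->3, L=1; C->plug->G->R->H->L->H->refl->D->L'->E->R'->A->plug->A
Char 2 ('G'): step: R->4, L=1; G->plug->C->R->F->L->E->refl->G->L'->C->R'->B->plug->B
Char 3 ('F'): step: R->5, L=1; F->plug->F->R->D->L->C->refl->B->L'->B->R'->A->plug->A
Char 4 ('D'): step: R->6, L=1; D->plug->D->R->E->L->D->refl->H->L'->H->R'->G->plug->C
Char 5 ('F'): step: R->7, L=1; F->plug->F->R->G->L->F->refl->A->L'->A->R'->E->plug->E
Char 6 ('D'): step: R->0, L->2 (L advanced); D->plug->D->R->H->L->H->refl->D->L'->E->R'->H->plug->H
Char 7 ('C'): step: R->1, L=2; C->plug->G->R->D->L->C->refl->B->L'->C->R'->H->plug->H
Char 8 ('F'): step: R->2, L=2; F->plug->F->R->C->L->B->refl->C->L'->D->R'->C->plug->G

Answer: ABACEHHG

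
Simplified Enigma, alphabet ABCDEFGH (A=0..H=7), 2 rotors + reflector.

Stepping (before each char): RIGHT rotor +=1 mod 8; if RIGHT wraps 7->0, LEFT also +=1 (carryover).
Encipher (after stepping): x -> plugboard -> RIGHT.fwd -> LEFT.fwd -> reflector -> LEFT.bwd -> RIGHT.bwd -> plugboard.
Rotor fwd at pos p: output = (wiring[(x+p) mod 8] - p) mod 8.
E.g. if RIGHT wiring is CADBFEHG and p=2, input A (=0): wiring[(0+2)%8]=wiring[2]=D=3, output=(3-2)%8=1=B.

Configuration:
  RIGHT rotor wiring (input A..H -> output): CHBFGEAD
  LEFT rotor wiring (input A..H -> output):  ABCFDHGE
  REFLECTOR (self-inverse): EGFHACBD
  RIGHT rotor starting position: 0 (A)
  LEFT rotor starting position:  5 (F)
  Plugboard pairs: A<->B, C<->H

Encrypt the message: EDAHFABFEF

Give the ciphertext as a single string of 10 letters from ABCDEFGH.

Answer: GABEHGEGDB

Derivation:
Char 1 ('E'): step: R->1, L=5; E->plug->E->R->D->L->D->refl->H->L'->C->R'->G->plug->G
Char 2 ('D'): step: R->2, L=5; D->plug->D->R->C->L->H->refl->D->L'->D->R'->B->plug->A
Char 3 ('A'): step: R->3, L=5; A->plug->B->R->D->L->D->refl->H->L'->C->R'->A->plug->B
Char 4 ('H'): step: R->4, L=5; H->plug->C->R->E->L->E->refl->A->L'->G->R'->E->plug->E
Char 5 ('F'): step: R->5, L=5; F->plug->F->R->E->L->E->refl->A->L'->G->R'->C->plug->H
Char 6 ('A'): step: R->6, L=5; A->plug->B->R->F->L->F->refl->C->L'->A->R'->G->plug->G
Char 7 ('B'): step: R->7, L=5; B->plug->A->R->E->L->E->refl->A->L'->G->R'->E->plug->E
Char 8 ('F'): step: R->0, L->6 (L advanced); F->plug->F->R->E->L->E->refl->A->L'->A->R'->G->plug->G
Char 9 ('E'): step: R->1, L=6; E->plug->E->R->D->L->D->refl->H->L'->F->R'->D->plug->D
Char 10 ('F'): step: R->2, L=6; F->plug->F->R->B->L->G->refl->B->L'->H->R'->A->plug->B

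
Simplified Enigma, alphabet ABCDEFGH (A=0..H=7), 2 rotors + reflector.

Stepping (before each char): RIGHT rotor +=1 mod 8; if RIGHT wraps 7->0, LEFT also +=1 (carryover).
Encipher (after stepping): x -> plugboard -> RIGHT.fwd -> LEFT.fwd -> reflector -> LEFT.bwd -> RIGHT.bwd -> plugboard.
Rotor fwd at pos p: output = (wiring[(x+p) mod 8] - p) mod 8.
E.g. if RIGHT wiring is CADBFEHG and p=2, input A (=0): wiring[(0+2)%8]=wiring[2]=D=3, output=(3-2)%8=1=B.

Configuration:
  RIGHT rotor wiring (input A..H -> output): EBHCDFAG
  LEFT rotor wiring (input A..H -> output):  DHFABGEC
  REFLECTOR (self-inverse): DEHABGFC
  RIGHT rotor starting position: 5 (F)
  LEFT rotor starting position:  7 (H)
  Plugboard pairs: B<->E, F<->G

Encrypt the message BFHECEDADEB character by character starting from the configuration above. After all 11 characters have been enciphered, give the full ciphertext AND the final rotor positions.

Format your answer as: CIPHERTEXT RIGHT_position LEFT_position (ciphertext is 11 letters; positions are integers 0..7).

Answer: GEABHBGEECG 0 1

Derivation:
Char 1 ('B'): step: R->6, L=7; B->plug->E->R->B->L->E->refl->B->L'->E->R'->F->plug->G
Char 2 ('F'): step: R->7, L=7; F->plug->G->R->G->L->H->refl->C->L'->F->R'->B->plug->E
Char 3 ('H'): step: R->0, L->0 (L advanced); H->plug->H->R->G->L->E->refl->B->L'->E->R'->A->plug->A
Char 4 ('E'): step: R->1, L=0; E->plug->B->R->G->L->E->refl->B->L'->E->R'->E->plug->B
Char 5 ('C'): step: R->2, L=0; C->plug->C->R->B->L->H->refl->C->L'->H->R'->H->plug->H
Char 6 ('E'): step: R->3, L=0; E->plug->B->R->A->L->D->refl->A->L'->D->R'->E->plug->B
Char 7 ('D'): step: R->4, L=0; D->plug->D->R->C->L->F->refl->G->L'->F->R'->F->plug->G
Char 8 ('A'): step: R->5, L=0; A->plug->A->R->A->L->D->refl->A->L'->D->R'->B->plug->E
Char 9 ('D'): step: R->6, L=0; D->plug->D->R->D->L->A->refl->D->L'->A->R'->B->plug->E
Char 10 ('E'): step: R->7, L=0; E->plug->B->R->F->L->G->refl->F->L'->C->R'->C->plug->C
Char 11 ('B'): step: R->0, L->1 (L advanced); B->plug->E->R->D->L->A->refl->D->L'->F->R'->F->plug->G
Final: ciphertext=GEABHBGEECG, RIGHT=0, LEFT=1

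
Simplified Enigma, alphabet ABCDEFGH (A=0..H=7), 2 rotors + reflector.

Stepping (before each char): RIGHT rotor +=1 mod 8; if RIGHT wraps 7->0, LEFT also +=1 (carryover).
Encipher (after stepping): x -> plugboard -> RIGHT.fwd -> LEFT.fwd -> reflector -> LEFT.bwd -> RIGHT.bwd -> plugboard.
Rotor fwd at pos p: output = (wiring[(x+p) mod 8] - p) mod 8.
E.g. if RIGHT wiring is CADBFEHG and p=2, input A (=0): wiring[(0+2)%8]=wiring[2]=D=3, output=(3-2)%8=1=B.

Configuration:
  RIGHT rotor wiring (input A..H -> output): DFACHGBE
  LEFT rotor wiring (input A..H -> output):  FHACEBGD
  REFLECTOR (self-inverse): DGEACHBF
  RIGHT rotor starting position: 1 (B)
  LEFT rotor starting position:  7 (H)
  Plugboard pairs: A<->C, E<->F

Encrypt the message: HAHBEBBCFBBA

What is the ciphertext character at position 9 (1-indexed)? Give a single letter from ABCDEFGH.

Char 1 ('H'): step: R->2, L=7; H->plug->H->R->D->L->B->refl->G->L'->B->R'->G->plug->G
Char 2 ('A'): step: R->3, L=7; A->plug->C->R->D->L->B->refl->G->L'->B->R'->E->plug->F
Char 3 ('H'): step: R->4, L=7; H->plug->H->R->G->L->C->refl->E->L'->A->R'->D->plug->D
Char 4 ('B'): step: R->5, L=7; B->plug->B->R->E->L->D->refl->A->L'->C->R'->H->plug->H
Char 5 ('E'): step: R->6, L=7; E->plug->F->R->E->L->D->refl->A->L'->C->R'->E->plug->F
Char 6 ('B'): step: R->7, L=7; B->plug->B->R->E->L->D->refl->A->L'->C->R'->H->plug->H
Char 7 ('B'): step: R->0, L->0 (L advanced); B->plug->B->R->F->L->B->refl->G->L'->G->R'->F->plug->E
Char 8 ('C'): step: R->1, L=0; C->plug->A->R->E->L->E->refl->C->L'->D->R'->G->plug->G
Char 9 ('F'): step: R->2, L=0; F->plug->E->R->H->L->D->refl->A->L'->C->R'->F->plug->E

E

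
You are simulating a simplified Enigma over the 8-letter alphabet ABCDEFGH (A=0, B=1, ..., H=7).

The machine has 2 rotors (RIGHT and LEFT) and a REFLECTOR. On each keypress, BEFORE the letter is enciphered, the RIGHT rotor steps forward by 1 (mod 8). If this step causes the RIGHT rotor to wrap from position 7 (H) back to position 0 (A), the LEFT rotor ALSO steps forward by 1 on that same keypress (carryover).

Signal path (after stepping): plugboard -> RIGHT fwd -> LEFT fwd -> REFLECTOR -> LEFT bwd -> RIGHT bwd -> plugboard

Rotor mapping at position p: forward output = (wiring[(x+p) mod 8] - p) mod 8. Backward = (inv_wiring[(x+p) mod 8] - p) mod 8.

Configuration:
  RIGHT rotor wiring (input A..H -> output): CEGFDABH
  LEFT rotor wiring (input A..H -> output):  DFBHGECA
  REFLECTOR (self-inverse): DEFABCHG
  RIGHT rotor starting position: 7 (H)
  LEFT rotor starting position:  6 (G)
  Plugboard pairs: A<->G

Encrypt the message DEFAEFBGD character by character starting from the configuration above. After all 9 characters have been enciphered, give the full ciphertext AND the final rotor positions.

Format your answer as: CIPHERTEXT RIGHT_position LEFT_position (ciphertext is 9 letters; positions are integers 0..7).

Char 1 ('D'): step: R->0, L->7 (L advanced); D->plug->D->R->F->L->H->refl->G->L'->C->R'->A->plug->G
Char 2 ('E'): step: R->1, L=7; E->plug->E->R->H->L->D->refl->A->L'->E->R'->C->plug->C
Char 3 ('F'): step: R->2, L=7; F->plug->F->R->F->L->H->refl->G->L'->C->R'->H->plug->H
Char 4 ('A'): step: R->3, L=7; A->plug->G->R->B->L->E->refl->B->L'->A->R'->B->plug->B
Char 5 ('E'): step: R->4, L=7; E->plug->E->R->G->L->F->refl->C->L'->D->R'->D->plug->D
Char 6 ('F'): step: R->5, L=7; F->plug->F->R->B->L->E->refl->B->L'->A->R'->G->plug->A
Char 7 ('B'): step: R->6, L=7; B->plug->B->R->B->L->E->refl->B->L'->A->R'->E->plug->E
Char 8 ('G'): step: R->7, L=7; G->plug->A->R->A->L->B->refl->E->L'->B->R'->G->plug->A
Char 9 ('D'): step: R->0, L->0 (L advanced); D->plug->D->R->F->L->E->refl->B->L'->C->R'->A->plug->G
Final: ciphertext=GCHBDAEAG, RIGHT=0, LEFT=0

Answer: GCHBDAEAG 0 0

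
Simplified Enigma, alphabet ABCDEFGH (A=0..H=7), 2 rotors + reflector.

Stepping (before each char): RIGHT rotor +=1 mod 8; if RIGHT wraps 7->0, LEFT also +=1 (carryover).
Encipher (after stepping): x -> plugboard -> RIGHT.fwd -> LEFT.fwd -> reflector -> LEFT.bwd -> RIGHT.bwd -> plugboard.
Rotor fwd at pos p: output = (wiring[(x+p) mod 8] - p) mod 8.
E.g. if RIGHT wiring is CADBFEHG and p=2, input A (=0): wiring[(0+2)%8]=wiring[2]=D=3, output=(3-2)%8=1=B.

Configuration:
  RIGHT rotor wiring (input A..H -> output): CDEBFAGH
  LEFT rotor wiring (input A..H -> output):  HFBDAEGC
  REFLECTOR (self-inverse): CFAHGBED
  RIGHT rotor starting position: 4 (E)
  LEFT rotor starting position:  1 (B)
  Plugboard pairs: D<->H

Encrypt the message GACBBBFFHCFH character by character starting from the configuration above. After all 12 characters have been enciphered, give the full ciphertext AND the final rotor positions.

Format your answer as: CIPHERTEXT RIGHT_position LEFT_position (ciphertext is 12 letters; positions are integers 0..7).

Answer: AGBEFGGGADGA 0 3

Derivation:
Char 1 ('G'): step: R->5, L=1; G->plug->G->R->E->L->D->refl->H->L'->D->R'->A->plug->A
Char 2 ('A'): step: R->6, L=1; A->plug->A->R->A->L->E->refl->G->L'->H->R'->G->plug->G
Char 3 ('C'): step: R->7, L=1; C->plug->C->R->E->L->D->refl->H->L'->D->R'->B->plug->B
Char 4 ('B'): step: R->0, L->2 (L advanced); B->plug->B->R->D->L->C->refl->A->L'->F->R'->E->plug->E
Char 5 ('B'): step: R->1, L=2; B->plug->B->R->D->L->C->refl->A->L'->F->R'->F->plug->F
Char 6 ('B'): step: R->2, L=2; B->plug->B->R->H->L->D->refl->H->L'->A->R'->G->plug->G
Char 7 ('F'): step: R->3, L=2; F->plug->F->R->H->L->D->refl->H->L'->A->R'->G->plug->G
Char 8 ('F'): step: R->4, L=2; F->plug->F->R->H->L->D->refl->H->L'->A->R'->G->plug->G
Char 9 ('H'): step: R->5, L=2; H->plug->D->R->F->L->A->refl->C->L'->D->R'->A->plug->A
Char 10 ('C'): step: R->6, L=2; C->plug->C->R->E->L->E->refl->G->L'->C->R'->H->plug->D
Char 11 ('F'): step: R->7, L=2; F->plug->F->R->G->L->F->refl->B->L'->B->R'->G->plug->G
Char 12 ('H'): step: R->0, L->3 (L advanced); H->plug->D->R->B->L->F->refl->B->L'->C->R'->A->plug->A
Final: ciphertext=AGBEFGGGADGA, RIGHT=0, LEFT=3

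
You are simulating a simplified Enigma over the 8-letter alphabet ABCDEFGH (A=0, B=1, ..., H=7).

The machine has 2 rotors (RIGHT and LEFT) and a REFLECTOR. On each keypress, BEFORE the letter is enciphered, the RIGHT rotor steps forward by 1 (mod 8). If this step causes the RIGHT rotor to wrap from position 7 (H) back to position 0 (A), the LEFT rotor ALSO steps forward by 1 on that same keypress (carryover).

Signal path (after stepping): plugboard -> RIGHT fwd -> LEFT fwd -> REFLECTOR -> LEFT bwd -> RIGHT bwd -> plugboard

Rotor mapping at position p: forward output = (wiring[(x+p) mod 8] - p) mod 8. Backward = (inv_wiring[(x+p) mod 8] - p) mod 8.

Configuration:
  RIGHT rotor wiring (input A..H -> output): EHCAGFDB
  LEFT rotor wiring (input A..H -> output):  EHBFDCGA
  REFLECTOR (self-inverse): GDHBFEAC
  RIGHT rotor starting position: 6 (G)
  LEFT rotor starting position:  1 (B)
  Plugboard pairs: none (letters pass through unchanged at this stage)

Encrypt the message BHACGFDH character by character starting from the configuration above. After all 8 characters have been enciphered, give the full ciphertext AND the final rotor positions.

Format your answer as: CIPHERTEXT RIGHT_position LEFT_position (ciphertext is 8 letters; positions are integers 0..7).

Answer: ACGFHDCE 6 2

Derivation:
Char 1 ('B'): step: R->7, L=1; B->plug->B->R->F->L->F->refl->E->L'->C->R'->A->plug->A
Char 2 ('H'): step: R->0, L->2 (L advanced); H->plug->H->R->B->L->D->refl->B->L'->C->R'->C->plug->C
Char 3 ('A'): step: R->1, L=2; A->plug->A->R->G->L->C->refl->H->L'->A->R'->G->plug->G
Char 4 ('C'): step: R->2, L=2; C->plug->C->R->E->L->E->refl->F->L'->H->R'->F->plug->F
Char 5 ('G'): step: R->3, L=2; G->plug->G->R->E->L->E->refl->F->L'->H->R'->H->plug->H
Char 6 ('F'): step: R->4, L=2; F->plug->F->R->D->L->A->refl->G->L'->F->R'->D->plug->D
Char 7 ('D'): step: R->5, L=2; D->plug->D->R->H->L->F->refl->E->L'->E->R'->C->plug->C
Char 8 ('H'): step: R->6, L=2; H->plug->H->R->H->L->F->refl->E->L'->E->R'->E->plug->E
Final: ciphertext=ACGFHDCE, RIGHT=6, LEFT=2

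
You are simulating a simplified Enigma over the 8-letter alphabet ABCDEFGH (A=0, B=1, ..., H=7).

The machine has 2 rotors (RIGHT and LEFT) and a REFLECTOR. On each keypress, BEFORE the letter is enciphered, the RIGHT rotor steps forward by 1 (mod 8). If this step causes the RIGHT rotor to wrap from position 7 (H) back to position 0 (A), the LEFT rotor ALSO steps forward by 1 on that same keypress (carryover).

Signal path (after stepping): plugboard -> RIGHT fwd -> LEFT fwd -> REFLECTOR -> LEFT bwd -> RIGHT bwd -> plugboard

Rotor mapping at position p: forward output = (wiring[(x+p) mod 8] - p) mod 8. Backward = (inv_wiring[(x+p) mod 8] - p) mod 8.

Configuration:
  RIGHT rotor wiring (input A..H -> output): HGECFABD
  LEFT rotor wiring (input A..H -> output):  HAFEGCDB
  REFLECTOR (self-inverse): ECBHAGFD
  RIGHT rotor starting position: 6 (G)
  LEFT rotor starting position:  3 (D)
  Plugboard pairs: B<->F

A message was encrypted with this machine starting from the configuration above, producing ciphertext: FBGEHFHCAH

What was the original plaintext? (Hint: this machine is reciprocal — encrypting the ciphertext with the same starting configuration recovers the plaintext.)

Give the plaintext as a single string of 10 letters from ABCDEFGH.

Char 1 ('F'): step: R->7, L=3; F->plug->B->R->A->L->B->refl->C->L'->H->R'->C->plug->C
Char 2 ('B'): step: R->0, L->4 (L advanced); B->plug->F->R->A->L->C->refl->B->L'->G->R'->B->plug->F
Char 3 ('G'): step: R->1, L=4; G->plug->G->R->C->L->H->refl->D->L'->E->R'->D->plug->D
Char 4 ('E'): step: R->2, L=4; E->plug->E->R->H->L->A->refl->E->L'->F->R'->G->plug->G
Char 5 ('H'): step: R->3, L=4; H->plug->H->R->B->L->G->refl->F->L'->D->R'->G->plug->G
Char 6 ('F'): step: R->4, L=4; F->plug->B->R->E->L->D->refl->H->L'->C->R'->F->plug->B
Char 7 ('H'): step: R->5, L=4; H->plug->H->R->A->L->C->refl->B->L'->G->R'->C->plug->C
Char 8 ('C'): step: R->6, L=4; C->plug->C->R->B->L->G->refl->F->L'->D->R'->A->plug->A
Char 9 ('A'): step: R->7, L=4; A->plug->A->R->E->L->D->refl->H->L'->C->R'->H->plug->H
Char 10 ('H'): step: R->0, L->5 (L advanced); H->plug->H->R->D->L->C->refl->B->L'->H->R'->A->plug->A

Answer: CFDGGBCAHA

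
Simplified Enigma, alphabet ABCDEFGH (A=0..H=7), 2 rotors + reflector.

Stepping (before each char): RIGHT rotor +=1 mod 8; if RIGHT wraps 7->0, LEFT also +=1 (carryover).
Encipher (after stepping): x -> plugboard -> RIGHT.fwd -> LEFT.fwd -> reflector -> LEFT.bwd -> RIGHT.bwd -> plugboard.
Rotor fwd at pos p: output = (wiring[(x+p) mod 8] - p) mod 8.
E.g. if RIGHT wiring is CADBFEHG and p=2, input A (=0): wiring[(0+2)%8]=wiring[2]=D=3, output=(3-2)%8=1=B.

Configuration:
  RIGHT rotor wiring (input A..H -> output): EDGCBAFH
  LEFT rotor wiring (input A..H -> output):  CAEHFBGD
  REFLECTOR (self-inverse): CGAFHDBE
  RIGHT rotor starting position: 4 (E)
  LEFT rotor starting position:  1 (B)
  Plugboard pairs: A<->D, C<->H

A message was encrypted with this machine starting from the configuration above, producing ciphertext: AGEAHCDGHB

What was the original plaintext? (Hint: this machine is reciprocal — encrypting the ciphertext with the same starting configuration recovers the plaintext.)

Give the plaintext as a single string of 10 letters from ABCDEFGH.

Char 1 ('A'): step: R->5, L=1; A->plug->D->R->H->L->B->refl->G->L'->C->R'->C->plug->H
Char 2 ('G'): step: R->6, L=1; G->plug->G->R->D->L->E->refl->H->L'->A->R'->E->plug->E
Char 3 ('E'): step: R->7, L=1; E->plug->E->R->D->L->E->refl->H->L'->A->R'->A->plug->D
Char 4 ('A'): step: R->0, L->2 (L advanced); A->plug->D->R->C->L->D->refl->F->L'->B->R'->E->plug->E
Char 5 ('H'): step: R->1, L=2; H->plug->C->R->B->L->F->refl->D->L'->C->R'->A->plug->D
Char 6 ('C'): step: R->2, L=2; C->plug->H->R->B->L->F->refl->D->L'->C->R'->G->plug->G
Char 7 ('D'): step: R->3, L=2; D->plug->A->R->H->L->G->refl->B->L'->F->R'->C->plug->H
Char 8 ('G'): step: R->4, L=2; G->plug->G->R->C->L->D->refl->F->L'->B->R'->C->plug->H
Char 9 ('H'): step: R->5, L=2; H->plug->C->R->C->L->D->refl->F->L'->B->R'->F->plug->F
Char 10 ('B'): step: R->6, L=2; B->plug->B->R->B->L->F->refl->D->L'->C->R'->H->plug->C

Answer: HEDEDGHHFC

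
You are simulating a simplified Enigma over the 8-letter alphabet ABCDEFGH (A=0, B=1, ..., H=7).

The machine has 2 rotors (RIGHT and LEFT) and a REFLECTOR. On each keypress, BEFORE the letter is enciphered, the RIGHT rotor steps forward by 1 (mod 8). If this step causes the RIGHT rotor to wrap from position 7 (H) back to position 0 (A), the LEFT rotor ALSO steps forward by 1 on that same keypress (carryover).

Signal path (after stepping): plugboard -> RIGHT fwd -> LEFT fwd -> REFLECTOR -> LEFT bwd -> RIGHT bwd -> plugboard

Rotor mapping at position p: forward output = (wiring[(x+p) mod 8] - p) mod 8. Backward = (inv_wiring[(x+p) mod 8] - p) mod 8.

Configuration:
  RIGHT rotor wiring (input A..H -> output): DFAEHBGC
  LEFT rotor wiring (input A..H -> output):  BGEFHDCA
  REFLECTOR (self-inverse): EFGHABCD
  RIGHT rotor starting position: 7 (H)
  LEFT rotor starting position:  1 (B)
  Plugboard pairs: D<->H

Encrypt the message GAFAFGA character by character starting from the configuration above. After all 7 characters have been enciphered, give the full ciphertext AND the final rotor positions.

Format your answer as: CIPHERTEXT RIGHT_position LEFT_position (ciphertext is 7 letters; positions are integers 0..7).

Answer: FBCCHAC 6 2

Derivation:
Char 1 ('G'): step: R->0, L->2 (L advanced); G->plug->G->R->G->L->H->refl->D->L'->B->R'->F->plug->F
Char 2 ('A'): step: R->1, L=2; A->plug->A->R->E->L->A->refl->E->L'->H->R'->B->plug->B
Char 3 ('F'): step: R->2, L=2; F->plug->F->R->A->L->C->refl->G->L'->F->R'->C->plug->C
Char 4 ('A'): step: R->3, L=2; A->plug->A->R->B->L->D->refl->H->L'->G->R'->C->plug->C
Char 5 ('F'): step: R->4, L=2; F->plug->F->R->B->L->D->refl->H->L'->G->R'->D->plug->H
Char 6 ('G'): step: R->5, L=2; G->plug->G->R->H->L->E->refl->A->L'->E->R'->A->plug->A
Char 7 ('A'): step: R->6, L=2; A->plug->A->R->A->L->C->refl->G->L'->F->R'->C->plug->C
Final: ciphertext=FBCCHAC, RIGHT=6, LEFT=2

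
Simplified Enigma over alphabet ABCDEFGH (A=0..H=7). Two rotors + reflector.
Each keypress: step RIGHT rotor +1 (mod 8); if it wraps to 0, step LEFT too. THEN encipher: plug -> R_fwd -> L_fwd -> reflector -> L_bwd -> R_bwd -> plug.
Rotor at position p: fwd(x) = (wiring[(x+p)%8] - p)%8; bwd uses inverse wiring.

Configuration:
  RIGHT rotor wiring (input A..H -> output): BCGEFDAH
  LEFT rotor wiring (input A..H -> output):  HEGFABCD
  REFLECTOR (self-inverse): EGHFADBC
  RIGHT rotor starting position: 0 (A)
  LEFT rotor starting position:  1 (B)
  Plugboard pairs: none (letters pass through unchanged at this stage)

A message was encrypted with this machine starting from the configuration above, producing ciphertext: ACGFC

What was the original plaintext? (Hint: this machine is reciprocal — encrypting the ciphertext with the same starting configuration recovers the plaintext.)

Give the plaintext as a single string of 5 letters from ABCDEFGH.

Char 1 ('A'): step: R->1, L=1; A->plug->A->R->B->L->F->refl->D->L'->A->R'->H->plug->H
Char 2 ('C'): step: R->2, L=1; C->plug->C->R->D->L->H->refl->C->L'->G->R'->E->plug->E
Char 3 ('G'): step: R->3, L=1; G->plug->G->R->H->L->G->refl->B->L'->F->R'->D->plug->D
Char 4 ('F'): step: R->4, L=1; F->plug->F->R->G->L->C->refl->H->L'->D->R'->D->plug->D
Char 5 ('C'): step: R->5, L=1; C->plug->C->R->C->L->E->refl->A->L'->E->R'->D->plug->D

Answer: HEDDD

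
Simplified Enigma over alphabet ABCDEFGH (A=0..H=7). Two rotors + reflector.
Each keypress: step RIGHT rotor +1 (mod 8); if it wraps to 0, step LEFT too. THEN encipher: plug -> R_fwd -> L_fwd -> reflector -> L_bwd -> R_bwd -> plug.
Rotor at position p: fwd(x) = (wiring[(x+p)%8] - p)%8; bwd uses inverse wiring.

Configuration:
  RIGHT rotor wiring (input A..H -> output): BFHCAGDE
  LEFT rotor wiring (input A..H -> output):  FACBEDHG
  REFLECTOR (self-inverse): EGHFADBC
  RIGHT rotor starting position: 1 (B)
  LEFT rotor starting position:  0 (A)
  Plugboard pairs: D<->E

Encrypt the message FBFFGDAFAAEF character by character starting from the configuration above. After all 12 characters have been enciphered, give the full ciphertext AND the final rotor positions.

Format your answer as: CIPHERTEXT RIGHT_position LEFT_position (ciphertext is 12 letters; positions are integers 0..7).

Answer: CEABBGBEDGAC 5 1

Derivation:
Char 1 ('F'): step: R->2, L=0; F->plug->F->R->C->L->C->refl->H->L'->G->R'->C->plug->C
Char 2 ('B'): step: R->3, L=0; B->plug->B->R->F->L->D->refl->F->L'->A->R'->D->plug->E
Char 3 ('F'): step: R->4, L=0; F->plug->F->R->B->L->A->refl->E->L'->E->R'->A->plug->A
Char 4 ('F'): step: R->5, L=0; F->plug->F->R->C->L->C->refl->H->L'->G->R'->B->plug->B
Char 5 ('G'): step: R->6, L=0; G->plug->G->R->C->L->C->refl->H->L'->G->R'->B->plug->B
Char 6 ('D'): step: R->7, L=0; D->plug->E->R->D->L->B->refl->G->L'->H->R'->G->plug->G
Char 7 ('A'): step: R->0, L->1 (L advanced); A->plug->A->R->B->L->B->refl->G->L'->F->R'->B->plug->B
Char 8 ('F'): step: R->1, L=1; F->plug->F->R->C->L->A->refl->E->L'->H->R'->D->plug->E
Char 9 ('A'): step: R->2, L=1; A->plug->A->R->F->L->G->refl->B->L'->B->R'->E->plug->D
Char 10 ('A'): step: R->3, L=1; A->plug->A->R->H->L->E->refl->A->L'->C->R'->G->plug->G
Char 11 ('E'): step: R->4, L=1; E->plug->D->R->A->L->H->refl->C->L'->E->R'->A->plug->A
Char 12 ('F'): step: R->5, L=1; F->plug->F->R->C->L->A->refl->E->L'->H->R'->C->plug->C
Final: ciphertext=CEABBGBEDGAC, RIGHT=5, LEFT=1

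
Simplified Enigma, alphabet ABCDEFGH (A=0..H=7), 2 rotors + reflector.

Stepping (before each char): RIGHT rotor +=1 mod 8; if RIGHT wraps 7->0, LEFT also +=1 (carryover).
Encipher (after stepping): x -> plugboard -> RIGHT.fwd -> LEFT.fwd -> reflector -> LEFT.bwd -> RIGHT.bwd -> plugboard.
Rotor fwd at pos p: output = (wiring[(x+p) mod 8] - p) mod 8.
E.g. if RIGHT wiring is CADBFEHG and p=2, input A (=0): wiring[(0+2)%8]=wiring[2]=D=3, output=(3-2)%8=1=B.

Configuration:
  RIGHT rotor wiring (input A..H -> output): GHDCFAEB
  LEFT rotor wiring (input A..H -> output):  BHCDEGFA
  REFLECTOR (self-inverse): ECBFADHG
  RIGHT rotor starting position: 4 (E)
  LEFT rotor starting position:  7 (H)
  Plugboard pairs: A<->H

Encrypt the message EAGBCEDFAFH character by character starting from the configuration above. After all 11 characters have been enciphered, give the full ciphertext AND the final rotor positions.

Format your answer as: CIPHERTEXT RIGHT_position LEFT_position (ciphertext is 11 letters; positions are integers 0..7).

Char 1 ('E'): step: R->5, L=7; E->plug->E->R->C->L->A->refl->E->L'->E->R'->C->plug->C
Char 2 ('A'): step: R->6, L=7; A->plug->H->R->C->L->A->refl->E->L'->E->R'->F->plug->F
Char 3 ('G'): step: R->7, L=7; G->plug->G->R->B->L->C->refl->B->L'->A->R'->C->plug->C
Char 4 ('B'): step: R->0, L->0 (L advanced); B->plug->B->R->H->L->A->refl->E->L'->E->R'->G->plug->G
Char 5 ('C'): step: R->1, L=0; C->plug->C->R->B->L->H->refl->G->L'->F->R'->H->plug->A
Char 6 ('E'): step: R->2, L=0; E->plug->E->R->C->L->C->refl->B->L'->A->R'->B->plug->B
Char 7 ('D'): step: R->3, L=0; D->plug->D->R->B->L->H->refl->G->L'->F->R'->C->plug->C
Char 8 ('F'): step: R->4, L=0; F->plug->F->R->D->L->D->refl->F->L'->G->R'->H->plug->A
Char 9 ('A'): step: R->5, L=0; A->plug->H->R->A->L->B->refl->C->L'->C->R'->E->plug->E
Char 10 ('F'): step: R->6, L=0; F->plug->F->R->E->L->E->refl->A->L'->H->R'->G->plug->G
Char 11 ('H'): step: R->7, L=0; H->plug->A->R->C->L->C->refl->B->L'->A->R'->C->plug->C
Final: ciphertext=CFCGABCAEGC, RIGHT=7, LEFT=0

Answer: CFCGABCAEGC 7 0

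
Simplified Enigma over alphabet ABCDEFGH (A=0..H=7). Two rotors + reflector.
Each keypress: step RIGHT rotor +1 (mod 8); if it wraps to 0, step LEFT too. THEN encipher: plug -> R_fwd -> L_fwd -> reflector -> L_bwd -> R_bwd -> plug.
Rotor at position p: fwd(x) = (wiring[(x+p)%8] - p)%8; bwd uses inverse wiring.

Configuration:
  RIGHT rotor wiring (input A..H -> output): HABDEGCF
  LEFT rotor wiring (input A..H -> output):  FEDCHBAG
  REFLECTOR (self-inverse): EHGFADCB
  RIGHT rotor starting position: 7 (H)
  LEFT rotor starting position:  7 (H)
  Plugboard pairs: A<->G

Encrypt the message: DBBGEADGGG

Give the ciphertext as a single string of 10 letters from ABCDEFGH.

Answer: GCHEHGHCEA

Derivation:
Char 1 ('D'): step: R->0, L->0 (L advanced); D->plug->D->R->D->L->C->refl->G->L'->H->R'->A->plug->G
Char 2 ('B'): step: R->1, L=0; B->plug->B->R->A->L->F->refl->D->L'->C->R'->C->plug->C
Char 3 ('B'): step: R->2, L=0; B->plug->B->R->B->L->E->refl->A->L'->G->R'->H->plug->H
Char 4 ('G'): step: R->3, L=0; G->plug->A->R->A->L->F->refl->D->L'->C->R'->E->plug->E
Char 5 ('E'): step: R->4, L=0; E->plug->E->R->D->L->C->refl->G->L'->H->R'->H->plug->H
Char 6 ('A'): step: R->5, L=0; A->plug->G->R->G->L->A->refl->E->L'->B->R'->A->plug->G
Char 7 ('D'): step: R->6, L=0; D->plug->D->R->C->L->D->refl->F->L'->A->R'->H->plug->H
Char 8 ('G'): step: R->7, L=0; G->plug->A->R->G->L->A->refl->E->L'->B->R'->C->plug->C
Char 9 ('G'): step: R->0, L->1 (L advanced); G->plug->A->R->H->L->E->refl->A->L'->E->R'->E->plug->E
Char 10 ('G'): step: R->1, L=1; G->plug->A->R->H->L->E->refl->A->L'->E->R'->G->plug->A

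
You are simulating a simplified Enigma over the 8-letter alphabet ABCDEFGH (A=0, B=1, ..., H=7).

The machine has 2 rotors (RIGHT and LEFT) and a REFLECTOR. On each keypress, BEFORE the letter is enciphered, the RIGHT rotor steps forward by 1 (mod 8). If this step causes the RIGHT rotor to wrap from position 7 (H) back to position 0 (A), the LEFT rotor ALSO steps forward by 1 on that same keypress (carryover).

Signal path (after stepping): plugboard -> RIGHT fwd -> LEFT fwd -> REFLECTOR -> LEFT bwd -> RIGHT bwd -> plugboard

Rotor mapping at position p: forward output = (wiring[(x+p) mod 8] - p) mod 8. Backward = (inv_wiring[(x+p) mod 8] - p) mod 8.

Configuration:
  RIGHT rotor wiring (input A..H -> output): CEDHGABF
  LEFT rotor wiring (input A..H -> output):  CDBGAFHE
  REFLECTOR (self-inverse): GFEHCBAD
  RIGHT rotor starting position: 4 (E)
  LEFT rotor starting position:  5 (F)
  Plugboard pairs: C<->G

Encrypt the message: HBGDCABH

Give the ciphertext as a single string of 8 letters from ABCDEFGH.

Char 1 ('H'): step: R->5, L=5; H->plug->H->R->B->L->C->refl->E->L'->F->R'->D->plug->D
Char 2 ('B'): step: R->6, L=5; B->plug->B->R->H->L->D->refl->H->L'->C->R'->H->plug->H
Char 3 ('G'): step: R->7, L=5; G->plug->C->R->F->L->E->refl->C->L'->B->R'->G->plug->C
Char 4 ('D'): step: R->0, L->6 (L advanced); D->plug->D->R->H->L->H->refl->D->L'->E->R'->B->plug->B
Char 5 ('C'): step: R->1, L=6; C->plug->G->R->E->L->D->refl->H->L'->H->R'->E->plug->E
Char 6 ('A'): step: R->2, L=6; A->plug->A->R->B->L->G->refl->A->L'->F->R'->B->plug->B
Char 7 ('B'): step: R->3, L=6; B->plug->B->R->D->L->F->refl->B->L'->A->R'->H->plug->H
Char 8 ('H'): step: R->4, L=6; H->plug->H->R->D->L->F->refl->B->L'->A->R'->F->plug->F

Answer: DHCBEBHF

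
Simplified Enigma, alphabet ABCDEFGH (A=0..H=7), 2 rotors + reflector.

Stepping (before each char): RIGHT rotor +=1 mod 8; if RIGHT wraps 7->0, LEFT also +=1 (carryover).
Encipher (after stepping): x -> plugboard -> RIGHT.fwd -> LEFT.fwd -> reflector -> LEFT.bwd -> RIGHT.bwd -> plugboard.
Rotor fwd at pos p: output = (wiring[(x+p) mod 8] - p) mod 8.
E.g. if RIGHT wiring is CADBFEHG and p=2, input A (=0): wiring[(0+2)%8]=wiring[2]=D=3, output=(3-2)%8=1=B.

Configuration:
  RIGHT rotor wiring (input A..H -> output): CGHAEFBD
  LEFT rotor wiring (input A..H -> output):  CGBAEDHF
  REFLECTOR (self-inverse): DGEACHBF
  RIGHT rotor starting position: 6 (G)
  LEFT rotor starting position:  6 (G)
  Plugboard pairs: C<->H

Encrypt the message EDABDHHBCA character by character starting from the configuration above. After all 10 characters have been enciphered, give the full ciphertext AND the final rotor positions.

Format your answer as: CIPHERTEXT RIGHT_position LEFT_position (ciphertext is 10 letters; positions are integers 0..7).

Char 1 ('E'): step: R->7, L=6; E->plug->E->R->B->L->H->refl->F->L'->H->R'->C->plug->H
Char 2 ('D'): step: R->0, L->7 (L advanced); D->plug->D->R->A->L->G->refl->B->L'->E->R'->E->plug->E
Char 3 ('A'): step: R->1, L=7; A->plug->A->R->F->L->F->refl->H->L'->C->R'->G->plug->G
Char 4 ('B'): step: R->2, L=7; B->plug->B->R->G->L->E->refl->C->L'->D->R'->D->plug->D
Char 5 ('D'): step: R->3, L=7; D->plug->D->R->G->L->E->refl->C->L'->D->R'->G->plug->G
Char 6 ('H'): step: R->4, L=7; H->plug->C->R->F->L->F->refl->H->L'->C->R'->F->plug->F
Char 7 ('H'): step: R->5, L=7; H->plug->C->R->G->L->E->refl->C->L'->D->R'->G->plug->G
Char 8 ('B'): step: R->6, L=7; B->plug->B->R->F->L->F->refl->H->L'->C->R'->F->plug->F
Char 9 ('C'): step: R->7, L=7; C->plug->H->R->C->L->H->refl->F->L'->F->R'->F->plug->F
Char 10 ('A'): step: R->0, L->0 (L advanced); A->plug->A->R->C->L->B->refl->G->L'->B->R'->G->plug->G
Final: ciphertext=HEGDGFGFFG, RIGHT=0, LEFT=0

Answer: HEGDGFGFFG 0 0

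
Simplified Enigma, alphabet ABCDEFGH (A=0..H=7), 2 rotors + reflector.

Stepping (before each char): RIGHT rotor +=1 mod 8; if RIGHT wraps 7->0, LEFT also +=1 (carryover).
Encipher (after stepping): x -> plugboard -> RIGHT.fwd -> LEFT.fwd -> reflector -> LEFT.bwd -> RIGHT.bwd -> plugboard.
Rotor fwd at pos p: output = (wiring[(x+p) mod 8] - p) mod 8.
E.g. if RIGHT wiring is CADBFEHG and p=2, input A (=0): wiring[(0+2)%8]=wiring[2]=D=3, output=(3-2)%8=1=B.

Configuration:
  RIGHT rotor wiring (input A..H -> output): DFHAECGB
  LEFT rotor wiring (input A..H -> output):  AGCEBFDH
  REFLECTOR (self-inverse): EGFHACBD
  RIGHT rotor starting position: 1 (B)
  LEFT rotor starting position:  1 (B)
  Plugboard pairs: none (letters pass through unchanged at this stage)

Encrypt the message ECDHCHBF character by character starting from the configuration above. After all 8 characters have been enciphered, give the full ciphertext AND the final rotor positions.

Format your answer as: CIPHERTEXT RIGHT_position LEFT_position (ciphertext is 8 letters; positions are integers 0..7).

Char 1 ('E'): step: R->2, L=1; E->plug->E->R->E->L->E->refl->A->L'->D->R'->H->plug->H
Char 2 ('C'): step: R->3, L=1; C->plug->C->R->H->L->H->refl->D->L'->C->R'->G->plug->G
Char 3 ('D'): step: R->4, L=1; D->plug->D->R->F->L->C->refl->F->L'->A->R'->A->plug->A
Char 4 ('H'): step: R->5, L=1; H->plug->H->R->H->L->H->refl->D->L'->C->R'->F->plug->F
Char 5 ('C'): step: R->6, L=1; C->plug->C->R->F->L->C->refl->F->L'->A->R'->A->plug->A
Char 6 ('H'): step: R->7, L=1; H->plug->H->R->H->L->H->refl->D->L'->C->R'->A->plug->A
Char 7 ('B'): step: R->0, L->2 (L advanced); B->plug->B->R->F->L->F->refl->C->L'->B->R'->H->plug->H
Char 8 ('F'): step: R->1, L=2; F->plug->F->R->F->L->F->refl->C->L'->B->R'->E->plug->E
Final: ciphertext=HGAFAAHE, RIGHT=1, LEFT=2

Answer: HGAFAAHE 1 2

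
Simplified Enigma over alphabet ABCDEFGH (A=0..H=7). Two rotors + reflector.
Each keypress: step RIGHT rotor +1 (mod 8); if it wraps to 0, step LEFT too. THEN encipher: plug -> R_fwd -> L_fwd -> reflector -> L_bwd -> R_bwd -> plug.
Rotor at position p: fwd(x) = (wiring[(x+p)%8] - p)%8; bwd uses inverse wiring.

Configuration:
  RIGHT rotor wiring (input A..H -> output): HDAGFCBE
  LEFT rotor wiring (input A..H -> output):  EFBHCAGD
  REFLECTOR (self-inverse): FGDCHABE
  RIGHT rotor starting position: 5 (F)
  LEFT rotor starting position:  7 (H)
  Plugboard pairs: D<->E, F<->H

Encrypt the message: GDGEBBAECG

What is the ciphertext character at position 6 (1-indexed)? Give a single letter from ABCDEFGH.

Char 1 ('G'): step: R->6, L=7; G->plug->G->R->H->L->H->refl->E->L'->A->R'->F->plug->H
Char 2 ('D'): step: R->7, L=7; D->plug->E->R->H->L->H->refl->E->L'->A->R'->B->plug->B
Char 3 ('G'): step: R->0, L->0 (L advanced); G->plug->G->R->B->L->F->refl->A->L'->F->R'->E->plug->D
Char 4 ('E'): step: R->1, L=0; E->plug->D->R->E->L->C->refl->D->L'->H->R'->B->plug->B
Char 5 ('B'): step: R->2, L=0; B->plug->B->R->E->L->C->refl->D->L'->H->R'->E->plug->D
Char 6 ('B'): step: R->3, L=0; B->plug->B->R->C->L->B->refl->G->L'->G->R'->D->plug->E

E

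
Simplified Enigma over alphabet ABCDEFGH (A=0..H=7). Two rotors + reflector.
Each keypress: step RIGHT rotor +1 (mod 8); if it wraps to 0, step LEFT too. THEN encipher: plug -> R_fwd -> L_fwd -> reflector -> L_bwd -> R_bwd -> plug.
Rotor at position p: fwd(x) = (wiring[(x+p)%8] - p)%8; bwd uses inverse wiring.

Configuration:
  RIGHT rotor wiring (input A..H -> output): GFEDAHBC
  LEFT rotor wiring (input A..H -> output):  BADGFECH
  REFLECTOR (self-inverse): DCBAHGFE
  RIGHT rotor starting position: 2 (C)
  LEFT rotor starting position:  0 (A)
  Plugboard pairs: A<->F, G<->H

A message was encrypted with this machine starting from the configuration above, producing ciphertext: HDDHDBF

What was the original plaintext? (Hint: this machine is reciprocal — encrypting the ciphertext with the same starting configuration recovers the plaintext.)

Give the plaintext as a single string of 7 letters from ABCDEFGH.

Char 1 ('H'): step: R->3, L=0; H->plug->G->R->C->L->D->refl->A->L'->B->R'->H->plug->G
Char 2 ('D'): step: R->4, L=0; D->plug->D->R->G->L->C->refl->B->L'->A->R'->G->plug->H
Char 3 ('D'): step: R->5, L=0; D->plug->D->R->B->L->A->refl->D->L'->C->R'->A->plug->F
Char 4 ('H'): step: R->6, L=0; H->plug->G->R->C->L->D->refl->A->L'->B->R'->H->plug->G
Char 5 ('D'): step: R->7, L=0; D->plug->D->R->F->L->E->refl->H->L'->H->R'->B->plug->B
Char 6 ('B'): step: R->0, L->1 (L advanced); B->plug->B->R->F->L->B->refl->C->L'->B->R'->G->plug->H
Char 7 ('F'): step: R->1, L=1; F->plug->A->R->E->L->D->refl->A->L'->H->R'->D->plug->D

Answer: GHFGBHD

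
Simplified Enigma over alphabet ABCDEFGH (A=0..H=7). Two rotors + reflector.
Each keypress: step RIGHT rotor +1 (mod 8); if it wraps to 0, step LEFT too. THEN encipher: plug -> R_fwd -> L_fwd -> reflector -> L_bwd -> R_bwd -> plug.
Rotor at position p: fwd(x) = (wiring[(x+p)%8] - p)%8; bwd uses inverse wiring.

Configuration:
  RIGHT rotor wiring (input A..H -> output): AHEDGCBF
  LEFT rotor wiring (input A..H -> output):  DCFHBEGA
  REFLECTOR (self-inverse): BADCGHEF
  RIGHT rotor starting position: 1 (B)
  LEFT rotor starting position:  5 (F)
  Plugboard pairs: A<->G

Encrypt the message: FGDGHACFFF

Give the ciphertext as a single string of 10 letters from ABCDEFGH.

Answer: EACHAFFDEG

Derivation:
Char 1 ('F'): step: R->2, L=5; F->plug->F->R->D->L->G->refl->E->L'->H->R'->E->plug->E
Char 2 ('G'): step: R->3, L=5; G->plug->A->R->A->L->H->refl->F->L'->E->R'->G->plug->A
Char 3 ('D'): step: R->4, L=5; D->plug->D->R->B->L->B->refl->A->L'->F->R'->C->plug->C
Char 4 ('G'): step: R->5, L=5; G->plug->A->R->F->L->A->refl->B->L'->B->R'->H->plug->H
Char 5 ('H'): step: R->6, L=5; H->plug->H->R->E->L->F->refl->H->L'->A->R'->G->plug->A
Char 6 ('A'): step: R->7, L=5; A->plug->G->R->D->L->G->refl->E->L'->H->R'->F->plug->F
Char 7 ('C'): step: R->0, L->6 (L advanced); C->plug->C->R->E->L->H->refl->F->L'->C->R'->F->plug->F
Char 8 ('F'): step: R->1, L=6; F->plug->F->R->A->L->A->refl->B->L'->F->R'->D->plug->D
Char 9 ('F'): step: R->2, L=6; F->plug->F->R->D->L->E->refl->G->L'->H->R'->E->plug->E
Char 10 ('F'): step: R->3, L=6; F->plug->F->R->F->L->B->refl->A->L'->A->R'->A->plug->G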